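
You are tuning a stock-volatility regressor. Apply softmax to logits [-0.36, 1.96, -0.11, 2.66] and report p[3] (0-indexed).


Exponentials: e^-0.36=0.6977, e^1.96=7.0993, e^-0.11=0.8958, e^2.66=14.2963
Sum = 22.9891
Softmax = [0.0303, 0.3088, 0.039, 0.6219]
p[3] = 14.2963/22.9891 = 0.6219

0.6219


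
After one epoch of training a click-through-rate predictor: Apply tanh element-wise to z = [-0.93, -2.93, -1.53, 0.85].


tanh(-0.93) = -0.7306
tanh(-2.93) = -0.9943
tanh(-1.53) = -0.9104
tanh(0.85) = 0.6911
result = [-0.7306, -0.9943, -0.9104, 0.6911]

[-0.7306, -0.9943, -0.9104, 0.6911]


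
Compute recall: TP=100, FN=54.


Recall = TP/(TP+FN)
= 100/(100+54)
= 100/154 = 64.94%

64.94%


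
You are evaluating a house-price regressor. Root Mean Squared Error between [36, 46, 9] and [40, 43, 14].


MSE = 50/3 = 16.6667
RMSE = √(50/3) = 4.0825

4.0825


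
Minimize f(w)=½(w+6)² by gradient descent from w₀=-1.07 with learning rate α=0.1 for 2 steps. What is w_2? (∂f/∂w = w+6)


step 1: grad = -1.07+6 = 4.93; w = -1.07 - 0.1·(4.93) = -1.563
step 2: grad = -1.563+6 = 4.437; w = -1.563 - 0.1·(4.437) = -2.0067

-2.0067


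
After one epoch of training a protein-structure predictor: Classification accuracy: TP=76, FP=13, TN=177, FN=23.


Accuracy = (TP+TN)/(TP+TN+FP+FN)
= (76+177)/(289)
= 253/289 = 87.54%

87.54%


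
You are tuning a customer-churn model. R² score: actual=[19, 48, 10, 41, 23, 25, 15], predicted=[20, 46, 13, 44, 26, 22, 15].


ȳ = 25.8571
SS_res = Σ(y-ŷ)² = 41
SS_tot = Σ(y-ȳ)² = 1144.86
R² = 1 - SS_res/SS_tot = 1 - 0.0358 = 0.9642

0.9642


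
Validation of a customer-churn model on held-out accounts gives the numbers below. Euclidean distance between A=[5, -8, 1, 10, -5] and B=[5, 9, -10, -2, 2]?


d = √((5-5)² + (-8-9)² + (1+ 10)² + (10+ 2)² + (-5-2)²)
  = √(0 + 289 + 121 + 144 + 49)
  = √603 = 24.5561

24.5561


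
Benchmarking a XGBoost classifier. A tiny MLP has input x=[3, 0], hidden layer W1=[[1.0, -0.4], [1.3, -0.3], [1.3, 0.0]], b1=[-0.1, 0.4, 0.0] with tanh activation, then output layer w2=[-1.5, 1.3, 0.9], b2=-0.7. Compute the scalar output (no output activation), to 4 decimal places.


z1[0] = (1.0)·(3) + (-0.4)·(0) - 0.1 = 2.9
z1[1] = (1.3)·(3) + (-0.3)·(0) + 0.4 = 4.3
z1[2] = (1.3)·(3) + (0.0)·(0) + 0.0 = 3.9
h = tanh(z1) = [0.994, 0.9996, 0.9992]
output = (-1.5)·(0.994) + (1.3)·(0.9996) + (0.9)·(0.9992) - 0.7 = 0.0078

0.0078


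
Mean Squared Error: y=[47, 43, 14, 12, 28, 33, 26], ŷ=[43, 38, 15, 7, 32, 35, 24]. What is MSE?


Squared errors: (47-43)²=16, (43-38)²=25, (14-15)²=1, (12-7)²=25, (28-32)²=16, (33-35)²=4, (26-24)²=4
Sum = 91
MSE = 91/7 = 13

13


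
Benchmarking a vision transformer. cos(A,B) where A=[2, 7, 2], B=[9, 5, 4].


A·B = 2·9 + 7·5 + 2·4 = 61
‖A‖ = √57 = 7.5498, ‖B‖ = √122 = 11.0454
cos = 61/(√57·√122) = 61/√6954 = 0.7315

0.7315


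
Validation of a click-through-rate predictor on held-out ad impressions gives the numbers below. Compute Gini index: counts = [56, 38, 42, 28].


Probabilities: [56/164, 38/164, 42/164, 28/164] ≈ [0.3415, 0.2317, 0.2561, 0.1707]
Σpᵢ² = (3136 + 1444 + 1764 + 784)/164² = 7128/26896
Gini = 1 - Σpᵢ² = 1 - 7128/26896 = 0.735

0.735


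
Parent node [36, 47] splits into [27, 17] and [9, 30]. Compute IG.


Parent = [36, 47], H_parent = 0.9873
H_left = 0.9624 (n=44), H_right = 0.7793 (n=39)
H_children = (44/83)·0.9624 + (39/83)·0.7793 = 0.8764
IG = 0.9873 - 0.8764 = 0.1109

0.1109


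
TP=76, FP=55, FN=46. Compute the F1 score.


Precision = 76/131 = 0.5802
Recall = 76/122 = 0.623
F1 = 2·P·R/(P+R) = 2·TP/(2·TP+FP+FN) = 152/(152+55+46) = 152/253 = 0.6008

0.6008


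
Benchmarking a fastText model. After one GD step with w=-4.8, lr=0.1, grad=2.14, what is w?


w_new = w - α·∇
= -4.8 - 0.1·2.14
= -4.8 - 0.214
= -5.014

-5.014


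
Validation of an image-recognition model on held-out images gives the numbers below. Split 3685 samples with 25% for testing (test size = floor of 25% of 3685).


Test = ⌊3685·25/100⌋ = 921
Train = 3685 - 921 = 2764

Train: 2764, Test: 921


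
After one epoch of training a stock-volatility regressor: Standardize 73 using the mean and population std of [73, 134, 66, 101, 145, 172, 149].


μ = 120, σ = 37.5157
z = (73 - 120)/37.5157 = -1.2528

-1.2528


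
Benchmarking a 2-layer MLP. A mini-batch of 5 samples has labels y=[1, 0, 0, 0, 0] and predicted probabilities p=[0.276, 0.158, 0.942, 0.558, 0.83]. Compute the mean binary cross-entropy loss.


L[0] = -ln(0.276) = 1.2874
L[1] = -ln(1-0.158) = -ln(0.842) = 0.172
L[2] = -ln(1-0.942) = -ln(0.058) = 2.8473
L[3] = -ln(1-0.558) = -ln(0.442) = 0.8164
L[4] = -ln(1-0.83) = -ln(0.17) = 1.772
mean = (1.2874 + 0.172 + 2.8473 + 0.8164 + 1.772)/5 = 1.379

1.379


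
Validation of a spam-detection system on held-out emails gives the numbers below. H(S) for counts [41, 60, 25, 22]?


Probabilities: [41/148, 60/148, 25/148, 22/148] ≈ [0.277, 0.4054, 0.1689, 0.1486]
H = -((41/148)·log₂(41/148) + (60/148)·log₂(60/148) + (25/148)·log₂(25/148) + (22/148)·log₂(22/148))
  = 1.8833 bits

1.8833 bits


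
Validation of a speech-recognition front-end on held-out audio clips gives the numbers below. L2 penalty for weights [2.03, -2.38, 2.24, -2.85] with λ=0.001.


‖w‖₂² = (2.03)² + (-2.38)² + (2.24)² + (-2.85)²
     = 4.1209 + 5.6644 + 5.0176 + 8.1225
     = 22.9254
λ·‖w‖₂² = 0.001·22.9254 = 0.022925

0.022925


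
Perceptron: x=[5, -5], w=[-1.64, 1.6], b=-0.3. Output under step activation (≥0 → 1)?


z = (5)·(-1.64) + (-5)·(1.6) - 0.3
  = -16.5
step(z) = 0 (z<0)

0


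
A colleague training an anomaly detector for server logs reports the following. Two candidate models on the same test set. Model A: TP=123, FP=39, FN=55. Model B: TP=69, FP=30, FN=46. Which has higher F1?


Model A: P=123/162=0.7593, R=123/178=0.691, F1=2PR/(P+R)=2TP/(2TP+FP+FN)=246/340=0.7235
Model B: P=69/99=0.697, R=69/115=0.6, F1=2PR/(P+R)=2TP/(2TP+FP+FN)=138/214=0.6449
0.7235 > 0.6449 → Model A

Model A


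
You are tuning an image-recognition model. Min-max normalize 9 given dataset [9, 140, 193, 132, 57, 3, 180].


min=3, max=193
(9-3)/(193-3) = 6/190 = 0.0316

0.0316


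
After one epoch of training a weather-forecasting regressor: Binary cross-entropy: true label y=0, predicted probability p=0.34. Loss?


BCE = -[y·ln(p) + (1-y)·ln(1-p)]
= -0 - 1·ln(1-0.34)
= -ln(0.66) = 0.4155

0.4155


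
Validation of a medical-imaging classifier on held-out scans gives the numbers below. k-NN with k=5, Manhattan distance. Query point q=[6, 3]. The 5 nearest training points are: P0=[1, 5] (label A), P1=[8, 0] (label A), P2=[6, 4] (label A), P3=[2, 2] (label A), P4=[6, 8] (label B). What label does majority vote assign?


d(q,P0) = 7  (label A)
d(q,P1) = 5  (label A)
d(q,P2) = 1  (label A)
d(q,P3) = 5  (label A)
d(q,P4) = 5  (label B)
Votes: A=4, B=1
Majority → A

A


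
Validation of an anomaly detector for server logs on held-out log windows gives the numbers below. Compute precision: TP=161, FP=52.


Precision = TP/(TP+FP)
= 161/(161+52)
= 161/213 = 75.59%

75.59%


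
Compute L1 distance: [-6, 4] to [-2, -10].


d = |-6+ 2| + |4+ 10|
  = 4 + 14
  = 18

18


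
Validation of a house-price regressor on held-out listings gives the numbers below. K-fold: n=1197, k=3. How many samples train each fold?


Fold size = 1197/3 = 399
Training per fold = 1197 - 399 = 798

798


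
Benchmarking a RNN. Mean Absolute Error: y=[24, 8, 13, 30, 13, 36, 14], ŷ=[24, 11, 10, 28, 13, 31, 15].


Absolute errors: |24-24|=0, |8-11|=3, |13-10|=3, |30-28|=2, |13-13|=0, |36-31|=5, |14-15|=1
Sum = 14
MAE = 14/7 = 2

2


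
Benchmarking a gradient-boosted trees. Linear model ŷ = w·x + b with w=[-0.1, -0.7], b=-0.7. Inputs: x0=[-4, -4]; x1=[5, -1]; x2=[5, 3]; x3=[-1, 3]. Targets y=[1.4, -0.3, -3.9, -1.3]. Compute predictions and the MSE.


ŷ0 = (-0.1)·(-4) + (-0.7)·(-4) - 0.7 = 2.5
ŷ1 = (-0.1)·(5) + (-0.7)·(-1) - 0.7 = -0.5
ŷ2 = (-0.1)·(5) + (-0.7)·(3) - 0.7 = -3.3
ŷ3 = (-0.1)·(-1) + (-0.7)·(3) - 0.7 = -2.7
errors² = [1.21, 0.04, 0.36, 1.96]
MSE = 3.5700/4 = 0.8925

0.8925


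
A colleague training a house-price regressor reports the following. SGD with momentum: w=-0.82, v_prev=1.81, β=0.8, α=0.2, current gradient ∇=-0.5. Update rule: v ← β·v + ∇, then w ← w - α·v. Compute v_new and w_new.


v_new = 0.8·1.81 - 0.5 = 1.448 - 0.5 = 0.948
w_new = -0.82 - 0.2·0.948 = -0.82 - 0.1896 = -1.0096

v_new=0.948, w_new=-1.0096


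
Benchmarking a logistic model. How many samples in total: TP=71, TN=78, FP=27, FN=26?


Total = TP + TN + FP + FN
= 71 + 78 + 27 + 26
= 202
(Predicted positive: 98, predicted negative: 104)

202


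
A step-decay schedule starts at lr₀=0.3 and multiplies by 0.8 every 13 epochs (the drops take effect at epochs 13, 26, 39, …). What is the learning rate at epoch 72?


n_drops = ⌊72/13⌋ = 5
lr = 0.3·0.8^5 = 0.3·0.32768 = 0.098304

0.098304


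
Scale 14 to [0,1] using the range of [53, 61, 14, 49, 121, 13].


min=13, max=121
(14-13)/(121-13) = 1/108 = 0.0093

0.0093


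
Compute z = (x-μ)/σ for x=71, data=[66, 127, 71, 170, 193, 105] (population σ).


μ = 122, σ = 47.2511
z = (71 - 122)/47.2511 = -1.0793

-1.0793


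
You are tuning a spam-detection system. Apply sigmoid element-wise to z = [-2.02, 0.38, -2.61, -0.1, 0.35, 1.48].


σ(-2.02) = 1/(1+e^2.02) = 0.1171
σ(0.38) = 1/(1+e^-0.38) = 0.5939
σ(-2.61) = 1/(1+e^2.61) = 0.0685
σ(-0.1) = 1/(1+e^0.1) = 0.475
σ(0.35) = 1/(1+e^-0.35) = 0.5866
σ(1.48) = 1/(1+e^-1.48) = 0.8146
result = [0.1171, 0.5939, 0.0685, 0.475, 0.5866, 0.8146]

[0.1171, 0.5939, 0.0685, 0.475, 0.5866, 0.8146]


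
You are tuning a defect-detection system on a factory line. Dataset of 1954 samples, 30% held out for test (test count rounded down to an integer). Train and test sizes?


Test = ⌊1954·30/100⌋ = 586
Train = 1954 - 586 = 1368

Train: 1368, Test: 586


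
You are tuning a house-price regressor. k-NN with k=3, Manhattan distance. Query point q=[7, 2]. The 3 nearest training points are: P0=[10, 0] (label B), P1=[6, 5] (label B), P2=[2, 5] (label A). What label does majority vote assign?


d(q,P0) = 5  (label B)
d(q,P1) = 4  (label B)
d(q,P2) = 8  (label A)
Votes: A=1, B=2
Majority → B

B


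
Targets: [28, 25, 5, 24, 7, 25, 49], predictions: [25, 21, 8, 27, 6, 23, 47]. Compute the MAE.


Absolute errors: |28-25|=3, |25-21|=4, |5-8|=3, |24-27|=3, |7-6|=1, |25-23|=2, |49-47|=2
Sum = 18
MAE = 18/7 = 18/7

18/7


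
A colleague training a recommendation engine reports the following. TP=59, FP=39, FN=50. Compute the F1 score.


Precision = 59/98 = 0.602
Recall = 59/109 = 0.5413
F1 = 2·P·R/(P+R) = 2·TP/(2·TP+FP+FN) = 118/(118+39+50) = 118/207 = 0.57

0.57


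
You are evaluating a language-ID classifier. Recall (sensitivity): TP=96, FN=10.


Recall = TP/(TP+FN)
= 96/(96+10)
= 96/106 = 90.57%

90.57%


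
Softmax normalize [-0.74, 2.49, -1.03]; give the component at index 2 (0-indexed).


Exponentials: e^-0.74=0.4771, e^2.49=12.0613, e^-1.03=0.357
Sum = 12.8954
Softmax = [0.037, 0.9353, 0.0277]
p[2] = 0.357/12.8954 = 0.0277

0.0277


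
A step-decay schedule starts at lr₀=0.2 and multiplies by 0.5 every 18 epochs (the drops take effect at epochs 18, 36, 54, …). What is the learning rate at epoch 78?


n_drops = ⌊78/18⌋ = 4
lr = 0.2·0.5^4 = 0.2·0.0625 = 0.0125

0.0125


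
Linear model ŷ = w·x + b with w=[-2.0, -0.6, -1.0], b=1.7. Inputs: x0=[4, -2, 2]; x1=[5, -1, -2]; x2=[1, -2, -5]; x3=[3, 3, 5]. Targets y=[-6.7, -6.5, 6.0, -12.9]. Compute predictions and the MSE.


ŷ0 = (-2.0)·(4) + (-0.6)·(-2) + (-1.0)·(2) + 1.7 = -7.1
ŷ1 = (-2.0)·(5) + (-0.6)·(-1) + (-1.0)·(-2) + 1.7 = -5.7
ŷ2 = (-2.0)·(1) + (-0.6)·(-2) + (-1.0)·(-5) + 1.7 = 5.9
ŷ3 = (-2.0)·(3) + (-0.6)·(3) + (-1.0)·(5) + 1.7 = -11.1
errors² = [0.16, 0.64, 0.01, 3.24]
MSE = 4.0500/4 = 1.0125

1.0125


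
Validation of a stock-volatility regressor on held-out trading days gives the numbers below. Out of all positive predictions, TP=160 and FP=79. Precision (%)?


Precision = TP/(TP+FP)
= 160/(160+79)
= 160/239 = 66.95%

66.95%


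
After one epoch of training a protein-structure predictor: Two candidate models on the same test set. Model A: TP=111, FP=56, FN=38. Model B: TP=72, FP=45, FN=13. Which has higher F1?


Model A: P=111/167=0.6647, R=111/149=0.745, F1=2PR/(P+R)=2TP/(2TP+FP+FN)=222/316=0.7025
Model B: P=72/117=0.6154, R=72/85=0.8471, F1=2PR/(P+R)=2TP/(2TP+FP+FN)=144/202=0.7129
0.7025 < 0.7129 → Model B

Model B


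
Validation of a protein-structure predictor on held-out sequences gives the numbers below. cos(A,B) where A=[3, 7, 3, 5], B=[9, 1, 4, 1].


A·B = 3·9 + 7·1 + 3·4 + 5·1 = 51
‖A‖ = √92 = 9.5917, ‖B‖ = √99 = 9.9499
cos = 51/(√92·√99) = 51/√9108 = 0.5344

0.5344


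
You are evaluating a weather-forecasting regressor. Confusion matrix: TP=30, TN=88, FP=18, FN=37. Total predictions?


Total = TP + TN + FP + FN
= 30 + 88 + 18 + 37
= 173
(Predicted positive: 48, predicted negative: 125)

173


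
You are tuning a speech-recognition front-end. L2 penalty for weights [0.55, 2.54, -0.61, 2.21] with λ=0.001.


‖w‖₂² = (0.55)² + (2.54)² + (-0.61)² + (2.21)²
     = 0.3025 + 6.4516 + 0.3721 + 4.8841
     = 12.0103
λ·‖w‖₂² = 0.001·12.0103 = 0.01201

0.01201


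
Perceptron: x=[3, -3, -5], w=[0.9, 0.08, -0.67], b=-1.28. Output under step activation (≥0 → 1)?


z = (3)·(0.9) + (-3)·(0.08) + (-5)·(-0.67) - 1.28
  = 4.53
step(z) = 1 (z≥0)

1


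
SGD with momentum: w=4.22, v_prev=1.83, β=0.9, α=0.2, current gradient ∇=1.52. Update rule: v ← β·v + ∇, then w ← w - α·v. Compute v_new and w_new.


v_new = 0.9·1.83 + 1.52 = 1.647 + 1.52 = 3.167
w_new = 4.22 - 0.2·3.167 = 4.22 - 0.6334 = 3.5866

v_new=3.167, w_new=3.5866


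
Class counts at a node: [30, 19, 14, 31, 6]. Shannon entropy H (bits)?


Probabilities: [30/100, 19/100, 14/100, 31/100, 6/100] ≈ [0.3, 0.19, 0.14, 0.31, 0.06]
H = -((30/100)·log₂(30/100) + (19/100)·log₂(19/100) + (14/100)·log₂(14/100) + (31/100)·log₂(31/100) + (6/100)·log₂(6/100))
  = 2.1408 bits

2.1408 bits


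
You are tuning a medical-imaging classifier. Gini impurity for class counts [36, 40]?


Probabilities: [36/76, 40/76] ≈ [0.4737, 0.5263]
Σpᵢ² = (1296 + 1600)/76² = 2896/5776
Gini = 1 - Σpᵢ² = 1 - 2896/5776 = 0.4986

0.4986


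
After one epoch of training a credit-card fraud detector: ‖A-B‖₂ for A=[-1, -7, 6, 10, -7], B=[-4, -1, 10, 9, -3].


d = √((-1+ 4)² + (-7+ 1)² + (6-10)² + (10-9)² + (-7+ 3)²)
  = √(9 + 36 + 16 + 1 + 16)
  = √78 = 8.8318

8.8318


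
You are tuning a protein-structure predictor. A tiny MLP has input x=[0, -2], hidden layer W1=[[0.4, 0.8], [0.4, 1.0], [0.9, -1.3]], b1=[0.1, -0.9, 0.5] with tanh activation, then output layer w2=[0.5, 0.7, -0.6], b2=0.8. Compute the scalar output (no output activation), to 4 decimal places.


z1[0] = (0.4)·(0) + (0.8)·(-2) + 0.1 = -1.5
z1[1] = (0.4)·(0) + (1.0)·(-2) - 0.9 = -2.9
z1[2] = (0.9)·(0) + (-1.3)·(-2) + 0.5 = 3.1
h = tanh(z1) = [-0.9051, -0.994, 0.9959]
output = (0.5)·(-0.9051) + (0.7)·(-0.994) + (-0.6)·(0.9959) + 0.8 = -0.9459

-0.9459


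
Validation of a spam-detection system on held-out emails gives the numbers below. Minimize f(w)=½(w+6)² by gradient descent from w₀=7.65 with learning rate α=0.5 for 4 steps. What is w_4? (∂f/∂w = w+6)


step 1: grad = 7.65+6 = 13.65; w = 7.65 - 0.5·(13.65) = 0.825
step 2: grad = 0.825+6 = 6.825; w = 0.825 - 0.5·(6.825) = -2.5875
step 3: grad = -2.5875+6 = 3.4125; w = -2.5875 - 0.5·(3.4125) = -4.29375
step 4: grad = -4.29375+6 = 1.70625; w = -4.29375 - 0.5·(1.70625) = -5.146875

-5.146875


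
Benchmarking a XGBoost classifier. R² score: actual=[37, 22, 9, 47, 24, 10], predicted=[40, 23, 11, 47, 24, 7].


ȳ = 24.8333
SS_res = Σ(y-ŷ)² = 23
SS_tot = Σ(y-ȳ)² = 1118.83
R² = 1 - SS_res/SS_tot = 1 - 0.0206 = 0.9794

0.9794


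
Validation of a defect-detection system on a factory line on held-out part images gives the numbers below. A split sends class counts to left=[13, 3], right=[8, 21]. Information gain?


Parent = [21, 24], H_parent = 0.9968
H_left = 0.6962 (n=16), H_right = 0.8498 (n=29)
H_children = (16/45)·0.6962 + (29/45)·0.8498 = 0.7952
IG = 0.9968 - 0.7952 = 0.2016

0.2016


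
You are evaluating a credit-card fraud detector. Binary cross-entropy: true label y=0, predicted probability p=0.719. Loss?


BCE = -[y·ln(p) + (1-y)·ln(1-p)]
= -0 - 1·ln(1-0.719)
= -ln(0.281) = 1.2694

1.2694


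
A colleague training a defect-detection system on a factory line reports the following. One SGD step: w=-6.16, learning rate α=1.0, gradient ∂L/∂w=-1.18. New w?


w_new = w - α·∇
= -6.16 - 1.0·-1.18
= -6.16 + 1.18
= -4.98

-4.98


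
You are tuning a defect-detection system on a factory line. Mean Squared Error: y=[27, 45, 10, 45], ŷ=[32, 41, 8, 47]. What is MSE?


Squared errors: (27-32)²=25, (45-41)²=16, (10-8)²=4, (45-47)²=4
Sum = 49
MSE = 49/4 = 49/4

49/4


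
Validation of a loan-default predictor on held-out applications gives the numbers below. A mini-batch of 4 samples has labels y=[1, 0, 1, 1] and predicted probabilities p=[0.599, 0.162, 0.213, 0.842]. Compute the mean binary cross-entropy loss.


L[0] = -ln(0.599) = 0.5125
L[1] = -ln(1-0.162) = -ln(0.838) = 0.1767
L[2] = -ln(0.213) = 1.5465
L[3] = -ln(0.842) = 0.172
mean = (0.5125 + 0.1767 + 1.5465 + 0.172)/4 = 0.6019

0.6019


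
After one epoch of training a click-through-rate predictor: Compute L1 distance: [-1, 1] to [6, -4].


d = |-1-6| + |1+ 4|
  = 7 + 5
  = 12

12


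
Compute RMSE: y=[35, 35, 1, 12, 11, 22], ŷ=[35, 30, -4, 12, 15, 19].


MSE = 75/6 = 12.5
RMSE = √(75/6) = 3.5355

3.5355


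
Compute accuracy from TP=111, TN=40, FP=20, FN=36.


Accuracy = (TP+TN)/(TP+TN+FP+FN)
= (111+40)/(207)
= 151/207 = 72.95%

72.95%


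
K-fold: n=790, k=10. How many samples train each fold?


Fold size = 790/10 = 79
Training per fold = 790 - 79 = 711

711


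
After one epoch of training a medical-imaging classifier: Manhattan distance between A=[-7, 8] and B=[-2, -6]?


d = |-7+ 2| + |8+ 6|
  = 5 + 14
  = 19

19


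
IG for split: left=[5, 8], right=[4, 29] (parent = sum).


Parent = [9, 37], H_parent = 0.7131
H_left = 0.9612 (n=13), H_right = 0.5328 (n=33)
H_children = (13/46)·0.9612 + (33/46)·0.5328 = 0.6539
IG = 0.7131 - 0.6539 = 0.0592

0.0592


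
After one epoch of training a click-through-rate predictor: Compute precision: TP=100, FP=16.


Precision = TP/(TP+FP)
= 100/(100+16)
= 100/116 = 86.21%

86.21%


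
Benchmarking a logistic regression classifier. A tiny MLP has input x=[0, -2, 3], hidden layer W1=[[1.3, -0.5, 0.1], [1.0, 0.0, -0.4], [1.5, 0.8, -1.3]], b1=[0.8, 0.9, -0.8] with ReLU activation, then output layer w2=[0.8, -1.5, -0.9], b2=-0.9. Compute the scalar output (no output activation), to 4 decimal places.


z1[0] = (1.3)·(0) + (-0.5)·(-2) + (0.1)·(3) + 0.8 = 2.1
z1[1] = (1.0)·(0) + (0.0)·(-2) + (-0.4)·(3) + 0.9 = -0.3
z1[2] = (1.5)·(0) + (0.8)·(-2) + (-1.3)·(3) - 0.8 = -6.3
h = ReLU(z1) = [2.1, 0.0, 0.0]
output = (0.8)·(2.1) + (-1.5)·(0.0) + (-0.9)·(0.0) - 0.9 = 0.78

0.78


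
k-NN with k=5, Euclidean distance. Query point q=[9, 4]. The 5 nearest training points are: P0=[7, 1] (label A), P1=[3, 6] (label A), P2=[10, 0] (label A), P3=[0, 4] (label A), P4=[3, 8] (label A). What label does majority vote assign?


d(q,P0) = 3.6056  (label A)
d(q,P1) = 6.3246  (label A)
d(q,P2) = 4.1231  (label A)
d(q,P3) = 9.0  (label A)
d(q,P4) = 7.2111  (label A)
Votes: A=5, B=0
Majority → A

A


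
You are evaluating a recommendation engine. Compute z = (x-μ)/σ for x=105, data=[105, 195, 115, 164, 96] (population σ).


μ = 135, σ = 38.1104
z = (105 - 135)/38.1104 = -0.7872

-0.7872


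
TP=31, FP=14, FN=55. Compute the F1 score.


Precision = 31/45 = 0.6889
Recall = 31/86 = 0.3605
F1 = 2·P·R/(P+R) = 2·TP/(2·TP+FP+FN) = 62/(62+14+55) = 62/131 = 0.4733

0.4733


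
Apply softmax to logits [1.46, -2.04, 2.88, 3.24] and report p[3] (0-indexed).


Exponentials: e^1.46=4.306, e^-2.04=0.13, e^2.88=17.8143, e^3.24=25.5337
Sum = 47.784
Softmax = [0.0901, 0.0027, 0.3728, 0.5344]
p[3] = 25.5337/47.784 = 0.5344

0.5344


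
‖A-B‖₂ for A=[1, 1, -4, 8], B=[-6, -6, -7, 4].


d = √((1+ 6)² + (1+ 6)² + (-4+ 7)² + (8-4)²)
  = √(49 + 49 + 9 + 16)
  = √123 = 11.0905

11.0905


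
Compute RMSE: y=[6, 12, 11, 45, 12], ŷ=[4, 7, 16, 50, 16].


MSE = 95/5 = 19
RMSE = √(95/5) = 4.3589

4.3589


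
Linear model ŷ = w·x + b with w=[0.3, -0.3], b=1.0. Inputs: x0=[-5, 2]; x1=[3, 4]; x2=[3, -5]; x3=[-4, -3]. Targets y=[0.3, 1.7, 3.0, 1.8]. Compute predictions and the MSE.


ŷ0 = (0.3)·(-5) + (-0.3)·(2) + 1.0 = -1.1
ŷ1 = (0.3)·(3) + (-0.3)·(4) + 1.0 = 0.7
ŷ2 = (0.3)·(3) + (-0.3)·(-5) + 1.0 = 3.4
ŷ3 = (0.3)·(-4) + (-0.3)·(-3) + 1.0 = 0.7
errors² = [1.96, 1.0, 0.16, 1.21]
MSE = 4.3300/4 = 1.0825

1.0825


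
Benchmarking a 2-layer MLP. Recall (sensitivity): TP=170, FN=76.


Recall = TP/(TP+FN)
= 170/(170+76)
= 170/246 = 69.11%

69.11%


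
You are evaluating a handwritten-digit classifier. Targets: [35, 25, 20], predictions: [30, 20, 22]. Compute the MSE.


Squared errors: (35-30)²=25, (25-20)²=25, (20-22)²=4
Sum = 54
MSE = 54/3 = 18

18


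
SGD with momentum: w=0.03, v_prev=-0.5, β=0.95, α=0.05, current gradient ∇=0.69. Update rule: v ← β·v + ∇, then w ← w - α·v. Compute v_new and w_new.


v_new = 0.95·-0.5 + 0.69 = -0.475 + 0.69 = 0.215
w_new = 0.03 - 0.05·0.215 = 0.03 - 0.01075 = 0.01925

v_new=0.215, w_new=0.01925


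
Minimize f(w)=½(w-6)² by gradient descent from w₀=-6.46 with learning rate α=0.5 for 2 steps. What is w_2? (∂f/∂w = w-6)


step 1: grad = -6.46-6 = -12.46; w = -6.46 - 0.5·(-12.46) = -0.23
step 2: grad = -0.23-6 = -6.23; w = -0.23 - 0.5·(-6.23) = 2.885

2.885


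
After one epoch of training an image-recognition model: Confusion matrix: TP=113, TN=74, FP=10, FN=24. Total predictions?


Total = TP + TN + FP + FN
= 113 + 74 + 10 + 24
= 221
(Predicted positive: 123, predicted negative: 98)

221


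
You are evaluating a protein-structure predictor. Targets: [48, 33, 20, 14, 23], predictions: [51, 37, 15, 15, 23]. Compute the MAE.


Absolute errors: |48-51|=3, |33-37|=4, |20-15|=5, |14-15|=1, |23-23|=0
Sum = 13
MAE = 13/5 = 13/5

13/5


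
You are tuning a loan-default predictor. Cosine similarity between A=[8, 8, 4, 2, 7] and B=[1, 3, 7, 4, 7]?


A·B = 8·1 + 8·3 + 4·7 + 2·4 + 7·7 = 117
‖A‖ = √197 = 14.0357, ‖B‖ = √124 = 11.1355
cos = 117/(√197·√124) = 117/√24428 = 0.7486

0.7486


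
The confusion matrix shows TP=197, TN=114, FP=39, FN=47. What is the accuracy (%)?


Accuracy = (TP+TN)/(TP+TN+FP+FN)
= (197+114)/(397)
= 311/397 = 78.34%

78.34%


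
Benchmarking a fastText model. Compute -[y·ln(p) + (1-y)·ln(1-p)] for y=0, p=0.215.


BCE = -[y·ln(p) + (1-y)·ln(1-p)]
= -0 - 1·ln(1-0.215)
= -ln(0.785) = 0.2421

0.2421


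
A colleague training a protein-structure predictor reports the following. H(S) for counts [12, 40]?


Probabilities: [12/52, 40/52] ≈ [0.2308, 0.7692]
H = -((12/52)·log₂(12/52) + (40/52)·log₂(40/52))
  = 0.7793 bits

0.7793 bits


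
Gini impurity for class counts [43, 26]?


Probabilities: [43/69, 26/69] ≈ [0.6232, 0.3768]
Σpᵢ² = (1849 + 676)/69² = 2525/4761
Gini = 1 - Σpᵢ² = 1 - 2525/4761 = 0.4696

0.4696


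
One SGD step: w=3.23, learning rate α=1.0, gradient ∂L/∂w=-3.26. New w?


w_new = w - α·∇
= 3.23 - 1.0·-3.26
= 3.23 + 3.26
= 6.49

6.49


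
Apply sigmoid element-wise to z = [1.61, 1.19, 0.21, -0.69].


σ(1.61) = 1/(1+e^-1.61) = 0.8334
σ(1.19) = 1/(1+e^-1.19) = 0.7667
σ(0.21) = 1/(1+e^-0.21) = 0.5523
σ(-0.69) = 1/(1+e^0.69) = 0.334
result = [0.8334, 0.7667, 0.5523, 0.334]

[0.8334, 0.7667, 0.5523, 0.334]


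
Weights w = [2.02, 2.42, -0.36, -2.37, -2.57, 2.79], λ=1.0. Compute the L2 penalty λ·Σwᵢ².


‖w‖₂² = (2.02)² + (2.42)² + (-0.36)² + (-2.37)² + (-2.57)² + (2.79)²
     = 4.0804 + 5.8564 + 0.1296 + 5.6169 + 6.6049 + 7.7841
     = 30.0723
λ·‖w‖₂² = 1.0·30.0723 = 30.0723

30.0723


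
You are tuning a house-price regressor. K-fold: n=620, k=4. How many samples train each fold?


Fold size = 620/4 = 155
Training per fold = 620 - 155 = 465

465


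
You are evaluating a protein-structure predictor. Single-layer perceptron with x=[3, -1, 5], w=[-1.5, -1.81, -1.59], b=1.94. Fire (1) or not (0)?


z = (3)·(-1.5) + (-1)·(-1.81) + (5)·(-1.59) + 1.94
  = -8.7
step(z) = 0 (z<0)

0


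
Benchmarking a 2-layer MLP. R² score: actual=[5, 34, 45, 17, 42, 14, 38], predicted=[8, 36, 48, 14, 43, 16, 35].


ȳ = 27.8571
SS_res = Σ(y-ŷ)² = 45
SS_tot = Σ(y-ȳ)² = 1466.86
R² = 1 - SS_res/SS_tot = 1 - 0.0307 = 0.9693

0.9693


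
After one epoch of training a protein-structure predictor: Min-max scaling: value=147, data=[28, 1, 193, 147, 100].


min=1, max=193
(147-1)/(193-1) = 146/192 = 0.7604

0.7604


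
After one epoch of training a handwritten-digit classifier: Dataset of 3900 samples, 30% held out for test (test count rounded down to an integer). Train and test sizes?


Test = ⌊3900·30/100⌋ = 1170
Train = 3900 - 1170 = 2730

Train: 2730, Test: 1170


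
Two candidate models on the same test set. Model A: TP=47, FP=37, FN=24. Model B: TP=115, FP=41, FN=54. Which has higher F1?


Model A: P=47/84=0.5595, R=47/71=0.662, F1=2PR/(P+R)=2TP/(2TP+FP+FN)=94/155=0.6065
Model B: P=115/156=0.7372, R=115/169=0.6805, F1=2PR/(P+R)=2TP/(2TP+FP+FN)=230/325=0.7077
0.6065 < 0.7077 → Model B

Model B


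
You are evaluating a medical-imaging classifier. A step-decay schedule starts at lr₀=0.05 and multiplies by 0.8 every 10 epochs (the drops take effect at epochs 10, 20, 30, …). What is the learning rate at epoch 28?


n_drops = ⌊28/10⌋ = 2
lr = 0.05·0.8^2 = 0.05·0.64 = 0.032

0.032


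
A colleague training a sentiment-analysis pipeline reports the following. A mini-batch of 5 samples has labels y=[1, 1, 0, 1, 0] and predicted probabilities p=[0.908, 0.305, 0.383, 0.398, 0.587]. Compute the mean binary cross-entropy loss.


L[0] = -ln(0.908) = 0.0965
L[1] = -ln(0.305) = 1.1874
L[2] = -ln(1-0.383) = -ln(0.617) = 0.4829
L[3] = -ln(0.398) = 0.9213
L[4] = -ln(1-0.587) = -ln(0.413) = 0.8843
mean = (0.0965 + 1.1874 + 0.4829 + 0.9213 + 0.8843)/5 = 0.7145

0.7145


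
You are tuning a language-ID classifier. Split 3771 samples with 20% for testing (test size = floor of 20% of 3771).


Test = ⌊3771·20/100⌋ = 754
Train = 3771 - 754 = 3017

Train: 3017, Test: 754


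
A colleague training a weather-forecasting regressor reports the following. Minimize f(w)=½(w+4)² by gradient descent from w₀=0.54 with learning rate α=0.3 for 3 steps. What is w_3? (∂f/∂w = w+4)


step 1: grad = 0.54+4 = 4.54; w = 0.54 - 0.3·(4.54) = -0.822
step 2: grad = -0.822+4 = 3.178; w = -0.822 - 0.3·(3.178) = -1.7754
step 3: grad = -1.7754+4 = 2.2246; w = -1.7754 - 0.3·(2.2246) = -2.44278

-2.44278


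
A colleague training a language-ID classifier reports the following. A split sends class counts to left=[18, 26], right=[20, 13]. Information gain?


Parent = [38, 39], H_parent = 0.9999
H_left = 0.976 (n=44), H_right = 0.9673 (n=33)
H_children = (44/77)·0.976 + (33/77)·0.9673 = 0.9723
IG = 0.9999 - 0.9723 = 0.0276

0.0276


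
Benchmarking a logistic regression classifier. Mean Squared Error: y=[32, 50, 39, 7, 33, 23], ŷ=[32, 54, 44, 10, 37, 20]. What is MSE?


Squared errors: (32-32)²=0, (50-54)²=16, (39-44)²=25, (7-10)²=9, (33-37)²=16, (23-20)²=9
Sum = 75
MSE = 75/6 = 25/2

25/2


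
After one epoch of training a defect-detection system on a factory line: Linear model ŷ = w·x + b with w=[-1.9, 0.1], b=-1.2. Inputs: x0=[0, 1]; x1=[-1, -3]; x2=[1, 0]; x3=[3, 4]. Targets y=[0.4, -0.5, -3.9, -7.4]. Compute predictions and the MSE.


ŷ0 = (-1.9)·(0) + (0.1)·(1) - 1.2 = -1.1
ŷ1 = (-1.9)·(-1) + (0.1)·(-3) - 1.2 = 0.4
ŷ2 = (-1.9)·(1) + (0.1)·(0) - 1.2 = -3.1
ŷ3 = (-1.9)·(3) + (0.1)·(4) - 1.2 = -6.5
errors² = [2.25, 0.81, 0.64, 0.81]
MSE = 4.5100/4 = 1.1275

1.1275


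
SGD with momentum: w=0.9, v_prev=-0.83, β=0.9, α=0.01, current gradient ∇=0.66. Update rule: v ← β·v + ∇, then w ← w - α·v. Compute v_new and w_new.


v_new = 0.9·-0.83 + 0.66 = -0.747 + 0.66 = -0.087
w_new = 0.9 - 0.01·-0.087 = 0.9 + 0.00087 = 0.90087

v_new=-0.087, w_new=0.90087


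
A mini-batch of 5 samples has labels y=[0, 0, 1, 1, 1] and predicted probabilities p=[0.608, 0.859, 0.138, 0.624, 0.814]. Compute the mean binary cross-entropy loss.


L[0] = -ln(1-0.608) = -ln(0.392) = 0.9365
L[1] = -ln(1-0.859) = -ln(0.141) = 1.959
L[2] = -ln(0.138) = 1.9805
L[3] = -ln(0.624) = 0.4716
L[4] = -ln(0.814) = 0.2058
mean = (0.9365 + 1.959 + 1.9805 + 0.4716 + 0.2058)/5 = 1.1107

1.1107


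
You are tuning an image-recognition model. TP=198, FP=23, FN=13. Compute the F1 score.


Precision = 198/221 = 0.8959
Recall = 198/211 = 0.9384
F1 = 2·P·R/(P+R) = 2·TP/(2·TP+FP+FN) = 396/(396+23+13) = 396/432 = 0.9167

0.9167


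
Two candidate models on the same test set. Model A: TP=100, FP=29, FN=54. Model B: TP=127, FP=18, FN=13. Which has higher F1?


Model A: P=100/129=0.7752, R=100/154=0.6494, F1=2PR/(P+R)=2TP/(2TP+FP+FN)=200/283=0.7067
Model B: P=127/145=0.8759, R=127/140=0.9071, F1=2PR/(P+R)=2TP/(2TP+FP+FN)=254/285=0.8912
0.7067 < 0.8912 → Model B

Model B


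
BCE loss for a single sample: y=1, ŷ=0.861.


BCE = -[y·ln(p) + (1-y)·ln(1-p)]
= -1·ln(0.861) - 0
= -ln(0.861) = 0.1497

0.1497


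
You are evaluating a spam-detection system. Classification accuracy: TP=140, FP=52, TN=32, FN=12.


Accuracy = (TP+TN)/(TP+TN+FP+FN)
= (140+32)/(236)
= 172/236 = 72.88%

72.88%


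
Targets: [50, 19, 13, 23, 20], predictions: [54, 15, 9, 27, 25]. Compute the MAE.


Absolute errors: |50-54|=4, |19-15|=4, |13-9|=4, |23-27|=4, |20-25|=5
Sum = 21
MAE = 21/5 = 21/5

21/5


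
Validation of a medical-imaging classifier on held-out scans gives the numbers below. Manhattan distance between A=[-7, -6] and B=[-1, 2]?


d = |-7+ 1| + |-6-2|
  = 6 + 8
  = 14

14


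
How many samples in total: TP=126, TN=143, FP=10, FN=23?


Total = TP + TN + FP + FN
= 126 + 143 + 10 + 23
= 302
(Predicted positive: 136, predicted negative: 166)

302


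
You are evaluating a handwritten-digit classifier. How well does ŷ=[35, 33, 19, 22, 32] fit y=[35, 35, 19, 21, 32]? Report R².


ȳ = 28.4
SS_res = Σ(y-ŷ)² = 5
SS_tot = Σ(y-ȳ)² = 243.2
R² = 1 - SS_res/SS_tot = 1 - 0.0206 = 0.9794

0.9794


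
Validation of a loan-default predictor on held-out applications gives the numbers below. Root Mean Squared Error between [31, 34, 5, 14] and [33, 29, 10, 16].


MSE = 58/4 = 14.5
RMSE = √(58/4) = 3.8079

3.8079


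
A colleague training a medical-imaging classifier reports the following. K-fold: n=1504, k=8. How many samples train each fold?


Fold size = 1504/8 = 188
Training per fold = 1504 - 188 = 1316

1316


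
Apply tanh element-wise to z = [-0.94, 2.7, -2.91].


tanh(-0.94) = -0.7352
tanh(2.7) = 0.991
tanh(-2.91) = -0.9941
result = [-0.7352, 0.991, -0.9941]

[-0.7352, 0.991, -0.9941]


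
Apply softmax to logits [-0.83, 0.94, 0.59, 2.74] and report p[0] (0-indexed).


Exponentials: e^-0.83=0.436, e^0.94=2.56, e^0.59=1.804, e^2.74=15.487
Sum = 20.287
Softmax = [0.0215, 0.1262, 0.0889, 0.7634]
p[0] = 0.436/20.287 = 0.0215

0.0215


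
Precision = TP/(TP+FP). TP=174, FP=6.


Precision = TP/(TP+FP)
= 174/(174+6)
= 174/180 = 96.67%

96.67%


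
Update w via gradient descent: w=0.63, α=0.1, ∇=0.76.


w_new = w - α·∇
= 0.63 - 0.1·0.76
= 0.63 - 0.076
= 0.554

0.554


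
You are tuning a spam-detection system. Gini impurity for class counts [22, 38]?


Probabilities: [22/60, 38/60] ≈ [0.3667, 0.6333]
Σpᵢ² = (484 + 1444)/60² = 1928/3600
Gini = 1 - Σpᵢ² = 1 - 1928/3600 = 0.4644

0.4644


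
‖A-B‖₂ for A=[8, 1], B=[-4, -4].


d = √((8+ 4)² + (1+ 4)²)
  = √(144 + 25)
  = √169 = 13.0

13.0


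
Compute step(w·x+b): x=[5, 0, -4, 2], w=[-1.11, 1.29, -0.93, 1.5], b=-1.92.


z = (5)·(-1.11) + (0)·(1.29) + (-4)·(-0.93) + (2)·(1.5) - 1.92
  = -0.75
step(z) = 0 (z<0)

0


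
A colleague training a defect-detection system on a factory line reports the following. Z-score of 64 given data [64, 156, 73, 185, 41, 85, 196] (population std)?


μ = 114.2857, σ = 58.4067
z = (64 - 114.2857)/58.4067 = -0.861

-0.861


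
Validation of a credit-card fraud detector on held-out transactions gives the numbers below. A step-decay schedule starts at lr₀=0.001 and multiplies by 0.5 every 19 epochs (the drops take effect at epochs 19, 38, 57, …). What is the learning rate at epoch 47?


n_drops = ⌊47/19⌋ = 2
lr = 0.001·0.5^2 = 0.001·0.25 = 0.00025

0.00025


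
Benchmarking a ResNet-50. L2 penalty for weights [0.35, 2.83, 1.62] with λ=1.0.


‖w‖₂² = (0.35)² + (2.83)² + (1.62)²
     = 0.1225 + 8.0089 + 2.6244
     = 10.7558
λ·‖w‖₂² = 1.0·10.7558 = 10.7558

10.7558


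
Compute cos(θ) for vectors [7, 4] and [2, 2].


A·B = 7·2 + 4·2 = 22
‖A‖ = √65 = 8.0623, ‖B‖ = √8 = 2.8284
cos = 22/(√65·√8) = 22/√520 = 0.9648

0.9648


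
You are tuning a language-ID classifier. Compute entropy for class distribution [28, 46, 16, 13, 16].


Probabilities: [28/119, 46/119, 16/119, 13/119, 16/119] ≈ [0.2353, 0.3866, 0.1345, 0.1092, 0.1345]
H = -((28/119)·log₂(28/119) + (46/119)·log₂(46/119) + (16/119)·log₂(16/119) + (13/119)·log₂(13/119) + (16/119)·log₂(16/119))
  = 2.1486 bits

2.1486 bits


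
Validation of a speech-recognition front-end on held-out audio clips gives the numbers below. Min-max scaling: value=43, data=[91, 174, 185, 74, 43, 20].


min=20, max=185
(43-20)/(185-20) = 23/165 = 0.1394

0.1394


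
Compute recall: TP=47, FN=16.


Recall = TP/(TP+FN)
= 47/(47+16)
= 47/63 = 74.6%

74.6%


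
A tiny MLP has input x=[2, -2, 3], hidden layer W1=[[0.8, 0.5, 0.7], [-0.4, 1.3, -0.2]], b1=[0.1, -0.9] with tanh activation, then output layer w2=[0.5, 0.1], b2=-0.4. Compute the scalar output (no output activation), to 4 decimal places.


z1[0] = (0.8)·(2) + (0.5)·(-2) + (0.7)·(3) + 0.1 = 2.8
z1[1] = (-0.4)·(2) + (1.3)·(-2) + (-0.2)·(3) - 0.9 = -4.9
h = tanh(z1) = [0.9926, -0.9999]
output = (0.5)·(0.9926) + (0.1)·(-0.9999) - 0.4 = -0.0037

-0.0037


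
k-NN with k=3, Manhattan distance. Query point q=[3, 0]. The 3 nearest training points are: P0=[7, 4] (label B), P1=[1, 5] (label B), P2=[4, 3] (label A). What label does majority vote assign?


d(q,P0) = 8  (label B)
d(q,P1) = 7  (label B)
d(q,P2) = 4  (label A)
Votes: A=1, B=2
Majority → B

B


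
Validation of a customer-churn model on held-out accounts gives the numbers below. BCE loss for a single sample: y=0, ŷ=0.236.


BCE = -[y·ln(p) + (1-y)·ln(1-p)]
= -0 - 1·ln(1-0.236)
= -ln(0.764) = 0.2692

0.2692


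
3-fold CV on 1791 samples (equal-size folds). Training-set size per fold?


Fold size = 1791/3 = 597
Training per fold = 1791 - 597 = 1194

1194


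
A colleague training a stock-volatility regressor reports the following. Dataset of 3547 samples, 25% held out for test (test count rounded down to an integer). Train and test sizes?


Test = ⌊3547·25/100⌋ = 886
Train = 3547 - 886 = 2661

Train: 2661, Test: 886


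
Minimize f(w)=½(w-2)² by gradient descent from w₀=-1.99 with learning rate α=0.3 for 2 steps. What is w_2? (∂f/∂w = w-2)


step 1: grad = -1.99-2 = -3.99; w = -1.99 - 0.3·(-3.99) = -0.793
step 2: grad = -0.793-2 = -2.793; w = -0.793 - 0.3·(-2.793) = 0.0449

0.0449


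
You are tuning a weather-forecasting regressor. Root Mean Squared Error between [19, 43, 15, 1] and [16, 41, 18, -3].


MSE = 38/4 = 9.5
RMSE = √(38/4) = 3.0822

3.0822


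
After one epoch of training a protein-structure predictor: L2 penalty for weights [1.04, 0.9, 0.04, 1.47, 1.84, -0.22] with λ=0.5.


‖w‖₂² = (1.04)² + (0.9)² + (0.04)² + (1.47)² + (1.84)² + (-0.22)²
     = 1.0816 + 0.81 + 0.0016 + 2.1609 + 3.3856 + 0.0484
     = 7.4881
λ·‖w‖₂² = 0.5·7.4881 = 3.74405

3.74405


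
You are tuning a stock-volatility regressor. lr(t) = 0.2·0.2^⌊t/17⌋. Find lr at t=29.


n_drops = ⌊29/17⌋ = 1
lr = 0.2·0.2^1 = 0.2·0.2 = 0.04

0.04


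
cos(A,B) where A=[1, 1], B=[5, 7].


A·B = 1·5 + 1·7 = 12
‖A‖ = √2 = 1.4142, ‖B‖ = √74 = 8.6023
cos = 12/(√2·√74) = 12/√148 = 0.9864

0.9864


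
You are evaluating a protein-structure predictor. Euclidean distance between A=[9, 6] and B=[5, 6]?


d = √((9-5)² + (6-6)²)
  = √(16 + 0)
  = √16 = 4.0

4.0


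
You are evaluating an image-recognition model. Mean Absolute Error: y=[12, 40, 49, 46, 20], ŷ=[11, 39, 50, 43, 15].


Absolute errors: |12-11|=1, |40-39|=1, |49-50|=1, |46-43|=3, |20-15|=5
Sum = 11
MAE = 11/5 = 11/5

11/5


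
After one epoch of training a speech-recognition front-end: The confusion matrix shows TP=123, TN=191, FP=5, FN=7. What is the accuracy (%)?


Accuracy = (TP+TN)/(TP+TN+FP+FN)
= (123+191)/(326)
= 314/326 = 96.32%

96.32%


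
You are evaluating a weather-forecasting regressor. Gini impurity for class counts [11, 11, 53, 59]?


Probabilities: [11/134, 11/134, 53/134, 59/134] ≈ [0.0821, 0.0821, 0.3955, 0.4403]
Σpᵢ² = (121 + 121 + 2809 + 3481)/134² = 6532/17956
Gini = 1 - Σpᵢ² = 1 - 6532/17956 = 0.6362

0.6362


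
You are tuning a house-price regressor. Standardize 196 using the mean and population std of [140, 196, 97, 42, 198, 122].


μ = 132.5, σ = 54.6801
z = (196 - 132.5)/54.6801 = 1.1613

1.1613


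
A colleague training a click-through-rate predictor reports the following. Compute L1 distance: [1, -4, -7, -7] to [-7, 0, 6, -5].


d = |1+ 7| + |-4-0| + |-7-6| + |-7+ 5|
  = 8 + 4 + 13 + 2
  = 27

27


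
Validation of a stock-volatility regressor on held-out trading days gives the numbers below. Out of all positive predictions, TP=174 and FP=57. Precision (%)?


Precision = TP/(TP+FP)
= 174/(174+57)
= 174/231 = 75.32%

75.32%


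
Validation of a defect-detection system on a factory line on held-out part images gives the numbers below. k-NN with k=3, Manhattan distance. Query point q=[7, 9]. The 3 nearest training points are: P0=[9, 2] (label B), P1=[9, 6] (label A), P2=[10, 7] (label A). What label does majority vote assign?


d(q,P0) = 9  (label B)
d(q,P1) = 5  (label A)
d(q,P2) = 5  (label A)
Votes: A=2, B=1
Majority → A

A


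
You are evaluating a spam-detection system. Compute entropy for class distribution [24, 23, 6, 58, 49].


Probabilities: [24/160, 23/160, 6/160, 58/160, 49/160] ≈ [0.15, 0.1437, 0.0375, 0.3625, 0.3063]
H = -((24/160)·log₂(24/160) + (23/160)·log₂(23/160) + (6/160)·log₂(6/160) + (58/160)·log₂(58/160) + (49/160)·log₂(49/160))
  = 2.044 bits

2.044 bits


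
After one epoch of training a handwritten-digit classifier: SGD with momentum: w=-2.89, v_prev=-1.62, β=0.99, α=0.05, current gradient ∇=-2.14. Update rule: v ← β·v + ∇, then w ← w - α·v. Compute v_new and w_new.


v_new = 0.99·-1.62 - 2.14 = -1.6038 - 2.14 = -3.7438
w_new = -2.89 - 0.05·-3.7438 = -2.89 + 0.18719 = -2.70281

v_new=-3.7438, w_new=-2.70281
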